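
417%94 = 41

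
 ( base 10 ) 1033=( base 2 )10000001001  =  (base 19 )2g7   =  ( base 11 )85a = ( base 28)18P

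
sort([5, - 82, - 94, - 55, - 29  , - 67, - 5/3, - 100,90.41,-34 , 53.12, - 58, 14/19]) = [  -  100 , - 94, - 82, - 67, - 58, - 55, - 34, - 29  , - 5/3 , 14/19,5,53.12,90.41]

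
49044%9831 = 9720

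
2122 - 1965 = 157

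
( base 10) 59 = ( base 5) 214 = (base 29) 21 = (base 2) 111011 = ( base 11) 54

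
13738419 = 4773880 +8964539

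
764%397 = 367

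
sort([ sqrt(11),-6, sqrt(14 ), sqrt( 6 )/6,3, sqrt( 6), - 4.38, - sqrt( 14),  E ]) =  [ - 6, - 4.38, - sqrt( 14), sqrt( 6) /6 , sqrt( 6 ),E, 3, sqrt ( 11), sqrt(14)]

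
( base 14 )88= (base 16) 78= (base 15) 80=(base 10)120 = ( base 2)1111000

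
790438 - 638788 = 151650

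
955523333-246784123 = 708739210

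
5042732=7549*668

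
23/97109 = 23/97109  =  0.00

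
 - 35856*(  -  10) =358560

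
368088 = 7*52584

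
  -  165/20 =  - 33/4 = -8.25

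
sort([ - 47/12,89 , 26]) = [  -  47/12,26, 89]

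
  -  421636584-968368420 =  - 1390005004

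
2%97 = 2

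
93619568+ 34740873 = 128360441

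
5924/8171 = 5924/8171 = 0.73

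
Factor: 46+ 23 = 69 = 3^1*23^1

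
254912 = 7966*32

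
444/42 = 74/7 = 10.57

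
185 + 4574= 4759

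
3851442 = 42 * 91701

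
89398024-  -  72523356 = 161921380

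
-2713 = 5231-7944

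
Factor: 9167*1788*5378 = 2^3*3^1*89^1 * 103^1*149^1*2689^1 = 88148625288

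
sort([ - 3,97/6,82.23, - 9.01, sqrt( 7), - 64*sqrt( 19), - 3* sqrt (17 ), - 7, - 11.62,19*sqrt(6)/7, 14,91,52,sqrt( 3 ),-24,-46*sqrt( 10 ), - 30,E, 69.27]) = [ - 64*sqrt( 19), - 46*sqrt( 10),-30, - 24,-3*sqrt( 17 ),-11.62,  -  9.01 , - 7, - 3,sqrt ( 3 ), sqrt( 7),E, 19*sqrt( 6 ) /7 , 14,97/6, 52,  69.27, 82.23,91]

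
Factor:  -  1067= -11^1*97^1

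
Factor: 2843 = 2843^1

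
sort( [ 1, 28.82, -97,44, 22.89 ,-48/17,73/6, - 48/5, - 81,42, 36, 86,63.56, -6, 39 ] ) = [ - 97, - 81, - 48/5, - 6, - 48/17, 1, 73/6,22.89, 28.82,36,39,42,44,63.56, 86]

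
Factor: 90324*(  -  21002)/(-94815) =210776072/10535=2^3*5^( - 1)*7^( - 2)*13^1 * 43^( - 1)*193^1 *10501^1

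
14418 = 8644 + 5774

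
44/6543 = 44/6543 = 0.01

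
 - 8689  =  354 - 9043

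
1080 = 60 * 18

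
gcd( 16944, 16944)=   16944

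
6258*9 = 56322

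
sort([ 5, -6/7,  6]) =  [-6/7, 5, 6]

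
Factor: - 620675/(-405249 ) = 3^( - 1) * 5^2*11^1*13^(-1)*37^1*61^1*10391^( - 1)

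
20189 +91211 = 111400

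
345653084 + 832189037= 1177842121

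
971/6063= 971/6063 = 0.16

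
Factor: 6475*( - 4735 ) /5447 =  - 30659125/5447 = - 5^3*7^1*13^(- 1)  *  37^1*419^ ( - 1 )*947^1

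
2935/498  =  5+445/498=5.89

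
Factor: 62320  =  2^4 * 5^1*19^1 * 41^1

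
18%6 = 0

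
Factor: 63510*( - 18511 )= - 2^1*3^1*5^1*29^1*73^1*107^1*173^1 = - 1175633610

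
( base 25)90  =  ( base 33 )6R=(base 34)6l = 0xe1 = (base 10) 225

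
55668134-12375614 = 43292520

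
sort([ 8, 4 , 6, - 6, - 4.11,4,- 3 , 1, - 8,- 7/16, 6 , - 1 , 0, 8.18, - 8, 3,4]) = [-8, - 8,  -  6, - 4.11, - 3, -1 , - 7/16, 0,1, 3,4 , 4 , 4,6,6, 8, 8.18]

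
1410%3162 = 1410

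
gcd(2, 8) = 2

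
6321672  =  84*75258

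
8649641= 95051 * 91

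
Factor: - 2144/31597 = -2^5*19^(-1)*67^1*1663^(-1 )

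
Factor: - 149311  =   - 17^1*8783^1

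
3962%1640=682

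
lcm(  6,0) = 0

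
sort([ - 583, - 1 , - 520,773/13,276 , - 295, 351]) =[-583,-520 , - 295 , - 1, 773/13,276,351] 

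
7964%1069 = 481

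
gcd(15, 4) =1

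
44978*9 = 404802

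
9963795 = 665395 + 9298400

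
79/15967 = 79/15967  =  0.00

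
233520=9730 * 24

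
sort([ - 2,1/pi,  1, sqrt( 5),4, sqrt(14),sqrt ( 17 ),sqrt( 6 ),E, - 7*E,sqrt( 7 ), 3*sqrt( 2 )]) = [ - 7*E,-2,1/pi,1,sqrt( 5 ),sqrt( 6 ), sqrt( 7 ),E, sqrt( 14),4,sqrt( 17), 3*sqrt( 2)]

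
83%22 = 17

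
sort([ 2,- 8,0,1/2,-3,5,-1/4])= [ - 8, -3, - 1/4, 0, 1/2, 2,5 ]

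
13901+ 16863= 30764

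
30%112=30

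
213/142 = 1 + 1/2 = 1.50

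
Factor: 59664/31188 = 2^2*11^1*23^(-1)=44/23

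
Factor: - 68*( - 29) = 2^2*17^1*29^1 = 1972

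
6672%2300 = 2072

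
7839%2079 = 1602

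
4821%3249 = 1572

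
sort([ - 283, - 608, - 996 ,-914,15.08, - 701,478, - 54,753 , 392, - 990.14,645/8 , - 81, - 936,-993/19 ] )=[ - 996, - 990.14,  -  936,-914, - 701,-608, - 283, - 81, - 54, - 993/19, 15.08,645/8,392, 478 , 753]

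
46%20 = 6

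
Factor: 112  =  2^4*7^1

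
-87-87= -174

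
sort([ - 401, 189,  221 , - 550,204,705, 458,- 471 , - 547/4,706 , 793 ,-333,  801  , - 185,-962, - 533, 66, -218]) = [ -962 ,-550 , - 533, -471,-401, - 333,-218,  -  185, - 547/4 , 66 , 189, 204,221, 458, 705,706,793, 801]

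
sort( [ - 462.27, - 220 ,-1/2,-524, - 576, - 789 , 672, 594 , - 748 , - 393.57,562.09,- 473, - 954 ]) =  [ - 954, - 789,  -  748,-576, - 524, - 473, - 462.27,-393.57,-220,  -  1/2,562.09, 594,672 ] 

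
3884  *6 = 23304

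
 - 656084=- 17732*37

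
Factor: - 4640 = - 2^5*5^1*29^1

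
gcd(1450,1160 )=290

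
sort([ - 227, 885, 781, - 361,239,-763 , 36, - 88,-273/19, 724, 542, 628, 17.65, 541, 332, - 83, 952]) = [ - 763, - 361,-227 , - 88,- 83, - 273/19,  17.65,36,  239,332,541, 542, 628, 724, 781,885, 952]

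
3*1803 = 5409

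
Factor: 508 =2^2*127^1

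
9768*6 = 58608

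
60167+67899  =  128066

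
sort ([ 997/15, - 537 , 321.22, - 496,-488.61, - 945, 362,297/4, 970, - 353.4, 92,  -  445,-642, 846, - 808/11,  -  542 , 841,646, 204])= [ - 945, - 642, - 542, - 537,- 496,-488.61,-445, - 353.4,-808/11,997/15,  297/4 , 92, 204, 321.22,362  ,  646, 841, 846 , 970]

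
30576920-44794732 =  - 14217812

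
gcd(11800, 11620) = 20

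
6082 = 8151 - 2069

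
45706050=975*46878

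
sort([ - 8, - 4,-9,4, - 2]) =[ - 9, - 8, - 4, - 2,4 ] 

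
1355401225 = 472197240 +883203985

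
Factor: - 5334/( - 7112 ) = 2^(  -  2) *3^1= 3/4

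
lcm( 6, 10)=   30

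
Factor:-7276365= -3^3 * 5^1*53899^1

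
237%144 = 93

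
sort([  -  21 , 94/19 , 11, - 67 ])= [-67,  -  21, 94/19, 11 ] 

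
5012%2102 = 808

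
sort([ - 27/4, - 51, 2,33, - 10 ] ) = [ - 51, - 10, - 27/4, 2, 33]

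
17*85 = 1445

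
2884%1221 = 442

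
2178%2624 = 2178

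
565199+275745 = 840944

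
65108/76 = 16277/19 =856.68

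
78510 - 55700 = 22810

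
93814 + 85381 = 179195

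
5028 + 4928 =9956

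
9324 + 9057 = 18381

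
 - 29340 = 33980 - 63320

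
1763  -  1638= 125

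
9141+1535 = 10676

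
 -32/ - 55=32/55 = 0.58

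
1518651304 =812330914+706320390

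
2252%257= 196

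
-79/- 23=3+10/23  =  3.43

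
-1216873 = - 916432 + -300441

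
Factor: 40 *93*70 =260400 = 2^4*3^1 *5^2*7^1*31^1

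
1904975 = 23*82825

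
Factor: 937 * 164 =153668 = 2^2 * 41^1*937^1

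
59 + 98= 157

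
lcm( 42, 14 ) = 42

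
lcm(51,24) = 408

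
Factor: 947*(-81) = - 3^4*947^1 = -  76707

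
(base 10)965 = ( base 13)593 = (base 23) 1im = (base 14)4cd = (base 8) 1705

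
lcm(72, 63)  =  504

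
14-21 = - 7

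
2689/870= 3 + 79/870 = 3.09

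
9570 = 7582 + 1988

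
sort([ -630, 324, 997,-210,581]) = [ - 630, - 210, 324,  581,997]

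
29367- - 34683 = 64050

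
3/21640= 3/21640 = 0.00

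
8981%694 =653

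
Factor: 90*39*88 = 308880 = 2^4*3^3 * 5^1 * 11^1 * 13^1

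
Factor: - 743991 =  - 3^1*247997^1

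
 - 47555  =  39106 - 86661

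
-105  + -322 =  - 427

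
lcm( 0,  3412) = 0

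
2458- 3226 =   -  768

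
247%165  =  82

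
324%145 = 34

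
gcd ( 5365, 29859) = 37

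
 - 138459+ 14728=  - 123731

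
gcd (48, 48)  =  48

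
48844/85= 574 + 54/85 = 574.64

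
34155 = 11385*3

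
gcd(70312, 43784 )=8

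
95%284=95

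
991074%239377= 33566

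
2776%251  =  15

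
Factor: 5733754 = 2^1*13^1*220529^1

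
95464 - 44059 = 51405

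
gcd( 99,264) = 33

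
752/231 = 752/231= 3.26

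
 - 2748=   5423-8171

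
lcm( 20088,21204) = 381672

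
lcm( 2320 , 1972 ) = 39440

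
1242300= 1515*820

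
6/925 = 6/925 = 0.01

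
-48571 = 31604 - 80175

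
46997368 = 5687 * 8264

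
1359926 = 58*23447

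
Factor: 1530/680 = 9/4 = 2^( - 2 )*3^2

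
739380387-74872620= 664507767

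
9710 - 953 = 8757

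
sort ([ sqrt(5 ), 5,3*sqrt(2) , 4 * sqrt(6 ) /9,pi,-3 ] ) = [ - 3,4*sqrt(6)/9,sqrt(5 ),pi,3*sqrt(2),5]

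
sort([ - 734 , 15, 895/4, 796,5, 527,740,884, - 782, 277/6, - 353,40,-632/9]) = [ - 782, - 734, - 353, - 632/9, 5,15, 40,277/6, 895/4,527,740, 796,884 ]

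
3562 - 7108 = - 3546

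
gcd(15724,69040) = 4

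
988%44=20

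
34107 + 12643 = 46750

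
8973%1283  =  1275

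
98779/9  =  10975 + 4/9 = 10975.44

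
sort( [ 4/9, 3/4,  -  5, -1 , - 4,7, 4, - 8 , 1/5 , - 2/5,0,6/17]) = [ - 8, - 5, - 4 , - 1, - 2/5, 0,1/5, 6/17 , 4/9  ,  3/4, 4,7 ]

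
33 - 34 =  - 1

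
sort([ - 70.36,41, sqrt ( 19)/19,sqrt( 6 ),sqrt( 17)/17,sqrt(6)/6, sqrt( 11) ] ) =[-70.36,sqrt( 19)/19, sqrt(17 )/17, sqrt ( 6)/6,sqrt( 6),sqrt( 11) , 41]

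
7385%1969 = 1478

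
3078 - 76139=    - 73061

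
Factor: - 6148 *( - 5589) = 2^2*3^5*23^1*29^1*53^1 =34361172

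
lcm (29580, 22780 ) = 1981860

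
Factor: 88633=61^1*1453^1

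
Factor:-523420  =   - 2^2*5^1*26171^1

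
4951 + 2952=7903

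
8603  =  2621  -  - 5982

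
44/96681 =44/96681  =  0.00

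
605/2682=605/2682 = 0.23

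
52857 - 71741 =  - 18884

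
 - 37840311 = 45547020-83387331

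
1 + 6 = 7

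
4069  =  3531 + 538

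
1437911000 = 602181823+835729177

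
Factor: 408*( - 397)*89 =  -14415864 = - 2^3*3^1*17^1*89^1*397^1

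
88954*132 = 11741928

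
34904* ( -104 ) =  - 3630016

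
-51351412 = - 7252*7081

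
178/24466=89/12233 =0.01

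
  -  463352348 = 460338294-923690642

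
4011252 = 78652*51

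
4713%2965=1748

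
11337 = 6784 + 4553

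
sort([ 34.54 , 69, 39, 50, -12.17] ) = [ - 12.17 , 34.54,39  ,  50, 69]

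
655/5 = 131 = 131.00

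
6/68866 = 3/34433 = 0.00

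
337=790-453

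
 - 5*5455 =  - 27275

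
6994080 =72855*96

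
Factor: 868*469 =2^2*7^2*31^1 * 67^1 = 407092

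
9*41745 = 375705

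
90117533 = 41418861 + 48698672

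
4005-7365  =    -  3360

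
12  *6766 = 81192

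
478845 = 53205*9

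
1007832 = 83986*12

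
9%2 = 1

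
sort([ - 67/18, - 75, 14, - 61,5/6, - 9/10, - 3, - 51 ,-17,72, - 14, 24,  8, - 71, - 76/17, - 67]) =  [ - 75, - 71, - 67, - 61, - 51 , - 17, - 14, - 76/17,  -  67/18, - 3, - 9/10,  5/6,8, 14, 24, 72] 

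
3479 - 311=3168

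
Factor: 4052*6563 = 2^2 * 1013^1*6563^1 = 26593276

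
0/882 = 0 = 0.00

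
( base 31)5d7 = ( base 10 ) 5215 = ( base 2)1010001011111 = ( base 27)744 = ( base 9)7134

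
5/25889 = 5/25889=0.00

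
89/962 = 89/962=0.09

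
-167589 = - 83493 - 84096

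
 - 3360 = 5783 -9143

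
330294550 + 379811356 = 710105906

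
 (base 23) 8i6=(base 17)g1b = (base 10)4652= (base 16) 122c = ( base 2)1001000101100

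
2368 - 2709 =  - 341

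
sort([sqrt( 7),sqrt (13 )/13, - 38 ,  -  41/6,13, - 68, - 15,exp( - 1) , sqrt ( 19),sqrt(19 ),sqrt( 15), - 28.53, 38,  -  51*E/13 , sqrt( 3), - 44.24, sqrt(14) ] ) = [  -  68,-44.24,-38,-28.53,-15, - 51* E/13 , - 41/6, sqrt(13)/13,exp( - 1),sqrt( 3),sqrt( 7),sqrt( 14), sqrt(15 ), sqrt(19), sqrt(19 ), 13, 38]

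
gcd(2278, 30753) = 1139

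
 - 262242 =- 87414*3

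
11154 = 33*338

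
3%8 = 3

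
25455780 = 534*47670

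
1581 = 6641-5060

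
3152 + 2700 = 5852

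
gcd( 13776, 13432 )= 8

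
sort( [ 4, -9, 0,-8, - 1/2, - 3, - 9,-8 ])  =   [-9, - 9, - 8, - 8,-3,  -  1/2, 0, 4 ]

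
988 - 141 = 847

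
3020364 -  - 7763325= 10783689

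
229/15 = 15 + 4/15 = 15.27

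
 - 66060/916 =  - 16515/229  =  - 72.12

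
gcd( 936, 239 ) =1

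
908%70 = 68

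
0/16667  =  0 =0.00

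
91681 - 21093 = 70588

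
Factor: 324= 2^2*3^4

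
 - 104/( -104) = 1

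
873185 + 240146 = 1113331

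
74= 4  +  70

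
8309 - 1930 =6379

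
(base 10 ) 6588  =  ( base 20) G98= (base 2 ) 1100110111100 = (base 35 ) 5d8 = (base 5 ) 202323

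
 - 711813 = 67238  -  779051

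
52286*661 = 34561046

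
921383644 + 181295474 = 1102679118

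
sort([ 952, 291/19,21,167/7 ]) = [ 291/19 , 21, 167/7, 952]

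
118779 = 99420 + 19359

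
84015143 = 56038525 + 27976618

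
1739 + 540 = 2279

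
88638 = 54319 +34319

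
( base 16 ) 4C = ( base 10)76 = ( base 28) 2k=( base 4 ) 1030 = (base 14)56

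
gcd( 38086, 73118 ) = 2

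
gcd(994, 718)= 2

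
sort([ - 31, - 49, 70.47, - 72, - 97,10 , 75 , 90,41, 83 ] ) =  [ - 97, - 72  , - 49, - 31,10,41, 70.47, 75,83, 90]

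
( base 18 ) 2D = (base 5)144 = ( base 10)49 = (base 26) 1N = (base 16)31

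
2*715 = 1430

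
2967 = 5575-2608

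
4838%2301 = 236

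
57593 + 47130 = 104723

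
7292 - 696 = 6596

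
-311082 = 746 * ( - 417 )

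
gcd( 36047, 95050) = 1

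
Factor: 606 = 2^1*3^1*101^1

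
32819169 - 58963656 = -26144487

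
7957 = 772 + 7185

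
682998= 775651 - 92653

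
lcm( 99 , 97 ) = 9603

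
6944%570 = 104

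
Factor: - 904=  - 2^3*113^1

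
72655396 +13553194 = 86208590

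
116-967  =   - 851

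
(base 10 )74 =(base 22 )38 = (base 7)134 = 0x4A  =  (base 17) 46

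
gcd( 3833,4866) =1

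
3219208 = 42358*76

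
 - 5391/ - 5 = 5391/5 = 1078.20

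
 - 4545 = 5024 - 9569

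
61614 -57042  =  4572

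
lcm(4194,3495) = 20970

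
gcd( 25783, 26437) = 1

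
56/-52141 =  - 56/52141  =  -0.00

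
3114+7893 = 11007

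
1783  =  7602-5819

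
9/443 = 9/443 = 0.02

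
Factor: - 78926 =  - 2^1* 19^1*31^1*67^1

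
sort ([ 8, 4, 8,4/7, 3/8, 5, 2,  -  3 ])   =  [ - 3, 3/8 , 4/7, 2, 4,5,8, 8 ]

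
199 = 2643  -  2444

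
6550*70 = 458500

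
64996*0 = 0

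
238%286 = 238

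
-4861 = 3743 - 8604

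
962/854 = 481/427 = 1.13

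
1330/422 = 665/211 = 3.15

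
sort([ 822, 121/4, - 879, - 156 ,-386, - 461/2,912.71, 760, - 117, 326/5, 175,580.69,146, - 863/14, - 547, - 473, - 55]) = [ - 879, - 547, - 473, - 386, - 461/2,- 156, - 117, - 863/14, -55, 121/4,326/5, 146, 175, 580.69, 760, 822, 912.71]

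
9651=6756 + 2895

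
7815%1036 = 563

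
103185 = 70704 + 32481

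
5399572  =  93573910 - 88174338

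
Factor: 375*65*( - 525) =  - 12796875 =-  3^2*5^6*7^1*13^1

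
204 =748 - 544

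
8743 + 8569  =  17312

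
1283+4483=5766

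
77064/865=77064/865=89.09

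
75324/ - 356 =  - 212 +37/89 = - 211.58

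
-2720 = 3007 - 5727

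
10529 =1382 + 9147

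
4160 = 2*2080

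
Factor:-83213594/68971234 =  - 47^1  *  307^( - 1 ) * 112331^(- 1 )*885251^1 = - 41606797/34485617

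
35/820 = 7/164 = 0.04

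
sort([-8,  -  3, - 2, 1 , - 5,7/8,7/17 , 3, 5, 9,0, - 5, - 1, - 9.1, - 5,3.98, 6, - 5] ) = [ - 9.1, - 8, - 5, - 5, - 5, - 5, - 3, - 2 , - 1, 0,7/17,7/8,  1 , 3, 3.98,5, 6 , 9]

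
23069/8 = 2883+5/8 = 2883.62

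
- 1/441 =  - 1/441=- 0.00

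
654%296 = 62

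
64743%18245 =10008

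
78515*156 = 12248340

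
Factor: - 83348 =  - 2^2*67^1*311^1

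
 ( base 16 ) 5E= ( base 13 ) 73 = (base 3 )10111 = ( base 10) 94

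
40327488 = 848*47556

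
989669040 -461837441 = 527831599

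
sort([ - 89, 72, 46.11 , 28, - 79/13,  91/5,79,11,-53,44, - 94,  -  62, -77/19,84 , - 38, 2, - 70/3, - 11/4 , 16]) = [-94, - 89, - 62, - 53,-38, - 70/3,-79/13,  -  77/19, - 11/4, 2,11,16,91/5,28  ,  44, 46.11, 72,79, 84]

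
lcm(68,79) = 5372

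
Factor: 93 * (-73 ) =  - 6789 = -3^1*31^1*73^1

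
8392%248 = 208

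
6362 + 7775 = 14137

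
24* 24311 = 583464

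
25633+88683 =114316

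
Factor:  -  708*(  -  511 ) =2^2* 3^1*7^1*59^1*73^1 = 361788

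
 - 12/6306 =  - 2/1051 = - 0.00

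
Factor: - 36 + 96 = 2^2*3^1*5^1 = 60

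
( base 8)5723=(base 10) 3027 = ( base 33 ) 2po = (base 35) 2gh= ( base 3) 11011010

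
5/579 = 5/579 = 0.01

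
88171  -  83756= 4415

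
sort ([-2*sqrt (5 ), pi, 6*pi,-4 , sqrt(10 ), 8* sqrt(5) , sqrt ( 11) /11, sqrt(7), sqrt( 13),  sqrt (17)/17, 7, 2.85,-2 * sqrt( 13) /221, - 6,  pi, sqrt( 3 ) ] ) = [-6,-2*sqrt( 5),-4, - 2*sqrt( 13) /221,  sqrt( 17)/17, sqrt(11 )/11,sqrt(3), sqrt (7 ), 2.85, pi,pi, sqrt(10), sqrt( 13 ),7, 8*sqrt(5 ) , 6 * pi]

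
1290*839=1082310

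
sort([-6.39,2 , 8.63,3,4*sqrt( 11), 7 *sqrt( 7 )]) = [ - 6.39,  2, 3,8.63, 4*sqrt( 11 ), 7*sqrt (7)] 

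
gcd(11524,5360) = 268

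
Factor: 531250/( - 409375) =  - 2^1*5^1 * 17^1 * 131^( - 1 )=- 170/131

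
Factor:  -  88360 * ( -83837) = 2^3*5^1 * 13^1*47^2* 6449^1 = 7407837320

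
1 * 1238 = 1238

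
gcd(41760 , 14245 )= 5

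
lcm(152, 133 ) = 1064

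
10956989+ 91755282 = 102712271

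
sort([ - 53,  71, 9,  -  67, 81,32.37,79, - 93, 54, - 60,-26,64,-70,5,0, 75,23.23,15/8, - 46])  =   [-93,-70,-67,- 60, - 53,  -  46,-26, 0,  15/8,5 , 9, 23.23,32.37 , 54,64, 71,75,79, 81]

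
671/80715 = 671/80715=0.01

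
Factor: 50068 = 2^2 * 12517^1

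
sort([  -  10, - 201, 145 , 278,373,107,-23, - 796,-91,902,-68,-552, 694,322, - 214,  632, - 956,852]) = [ - 956, - 796,  -  552, - 214, - 201, - 91, - 68, - 23 , - 10,  107,145,278,322, 373, 632, 694,  852,  902] 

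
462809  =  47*9847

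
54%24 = 6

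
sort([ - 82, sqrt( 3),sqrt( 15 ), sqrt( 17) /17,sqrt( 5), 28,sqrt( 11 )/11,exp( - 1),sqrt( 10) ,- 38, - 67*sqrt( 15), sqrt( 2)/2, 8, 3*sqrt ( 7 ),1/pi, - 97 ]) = [ - 67 *sqrt (15 ),-97,  -  82, - 38,sqrt (17)/17, sqrt(11)/11,  1/pi, exp( - 1) , sqrt(2)/2,sqrt( 3),sqrt(5),sqrt( 10 ),sqrt(15), 3*sqrt(7 ),8,28 ]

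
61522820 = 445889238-384366418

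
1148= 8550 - 7402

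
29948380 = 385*77788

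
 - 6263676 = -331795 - 5931881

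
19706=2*9853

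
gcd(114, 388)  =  2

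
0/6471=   0 = 0.00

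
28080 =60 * 468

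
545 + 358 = 903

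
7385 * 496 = 3662960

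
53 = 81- 28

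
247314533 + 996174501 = 1243489034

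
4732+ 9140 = 13872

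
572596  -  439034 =133562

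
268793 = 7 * 38399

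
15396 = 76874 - 61478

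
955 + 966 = 1921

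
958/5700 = 479/2850 = 0.17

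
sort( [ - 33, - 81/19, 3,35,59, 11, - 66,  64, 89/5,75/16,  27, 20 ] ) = [  -  66 , - 33, - 81/19, 3 , 75/16,  11,89/5, 20, 27, 35,59, 64 ]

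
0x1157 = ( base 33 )42H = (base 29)582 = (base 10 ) 4439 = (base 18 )DCB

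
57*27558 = 1570806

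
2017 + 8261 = 10278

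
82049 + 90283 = 172332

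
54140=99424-45284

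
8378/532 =4189/266=15.75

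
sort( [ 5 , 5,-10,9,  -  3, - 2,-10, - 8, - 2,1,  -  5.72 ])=[ - 10, - 10, - 8,-5.72,-3,-2 ,-2,1,5, 5 , 9] 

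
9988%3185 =433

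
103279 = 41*2519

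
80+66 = 146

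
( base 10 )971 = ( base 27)18Q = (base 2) 1111001011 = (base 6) 4255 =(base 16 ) 3cb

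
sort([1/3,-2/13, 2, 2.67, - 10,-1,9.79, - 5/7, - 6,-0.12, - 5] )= [ - 10, - 6,-5,- 1, - 5/7, - 2/13 ,-0.12,  1/3,2,2.67,9.79]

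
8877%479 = 255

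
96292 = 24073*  4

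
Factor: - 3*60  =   - 180 = - 2^2 * 3^2*5^1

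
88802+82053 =170855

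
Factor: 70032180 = 2^2*3^1*5^1*17^1*68659^1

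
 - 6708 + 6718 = 10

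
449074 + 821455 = 1270529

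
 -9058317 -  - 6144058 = - 2914259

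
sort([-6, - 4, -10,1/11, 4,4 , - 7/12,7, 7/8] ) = [ - 10, - 6, - 4, - 7/12, 1/11,7/8,4,4, 7] 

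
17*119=2023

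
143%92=51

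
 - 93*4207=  - 391251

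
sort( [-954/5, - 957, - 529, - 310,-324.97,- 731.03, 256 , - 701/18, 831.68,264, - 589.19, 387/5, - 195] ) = [ - 957, - 731.03, - 589.19, - 529, - 324.97 , - 310, - 195, - 954/5, - 701/18,387/5 , 256, 264, 831.68]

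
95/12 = 7+11/12 = 7.92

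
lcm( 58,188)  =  5452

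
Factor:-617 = -617^1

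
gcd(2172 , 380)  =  4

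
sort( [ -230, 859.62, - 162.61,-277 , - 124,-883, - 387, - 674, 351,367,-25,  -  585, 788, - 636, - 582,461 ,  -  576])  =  [-883, - 674, - 636,- 585,-582,-576, - 387, - 277, - 230,-162.61, - 124,- 25 , 351, 367,461, 788, 859.62]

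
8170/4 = 2042 + 1/2=2042.50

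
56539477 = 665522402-608982925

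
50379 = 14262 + 36117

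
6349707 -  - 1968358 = 8318065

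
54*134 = 7236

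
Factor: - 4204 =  - 2^2*1051^1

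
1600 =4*400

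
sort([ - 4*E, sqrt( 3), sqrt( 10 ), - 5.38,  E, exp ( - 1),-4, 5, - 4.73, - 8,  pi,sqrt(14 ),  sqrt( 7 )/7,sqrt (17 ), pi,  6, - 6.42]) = [ - 4*E,- 8,-6.42, - 5.38, - 4.73, - 4, exp (-1),sqrt( 7 )/7, sqrt( 3),  E,pi,pi, sqrt( 10),sqrt( 14 ), sqrt( 17 ), 5, 6 ] 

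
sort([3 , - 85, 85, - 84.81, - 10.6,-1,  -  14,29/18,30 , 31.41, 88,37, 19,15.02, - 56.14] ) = [ - 85, - 84.81,- 56.14, - 14, - 10.6, - 1,  29/18,3,15.02,19, 30,31.41,  37,85,88]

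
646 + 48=694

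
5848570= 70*83551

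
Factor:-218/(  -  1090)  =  5^(-1) = 1/5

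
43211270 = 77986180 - 34774910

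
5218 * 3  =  15654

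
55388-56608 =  - 1220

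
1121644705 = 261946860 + 859697845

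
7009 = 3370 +3639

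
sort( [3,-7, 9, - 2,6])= [ - 7, - 2,3, 6, 9]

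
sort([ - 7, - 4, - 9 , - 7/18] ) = [ -9,-7 ,- 4, - 7/18 ]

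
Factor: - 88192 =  - 2^7*13^1*53^1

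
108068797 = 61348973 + 46719824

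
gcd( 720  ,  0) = 720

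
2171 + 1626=3797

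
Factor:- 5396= - 2^2*19^1*71^1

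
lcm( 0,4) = 0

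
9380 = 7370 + 2010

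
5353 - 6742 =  - 1389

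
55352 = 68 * 814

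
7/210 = 1/30  =  0.03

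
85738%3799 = 2160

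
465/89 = 5 + 20/89 = 5.22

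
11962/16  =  747 + 5/8 = 747.62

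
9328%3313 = 2702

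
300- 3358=- 3058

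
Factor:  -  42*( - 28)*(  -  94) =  - 2^4  *  3^1*7^2*47^1 = - 110544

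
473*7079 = 3348367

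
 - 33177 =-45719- - 12542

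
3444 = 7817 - 4373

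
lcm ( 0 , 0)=0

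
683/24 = 683/24 =28.46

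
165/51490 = 33/10298 = 0.00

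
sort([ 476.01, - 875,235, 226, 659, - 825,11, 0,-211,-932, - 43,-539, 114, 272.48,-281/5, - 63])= [ - 932, - 875,  -  825, - 539, - 211, - 63,-281/5,-43,0,11,114, 226,  235 , 272.48,476.01, 659]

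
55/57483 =55/57483 = 0.00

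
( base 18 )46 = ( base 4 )1032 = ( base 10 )78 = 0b1001110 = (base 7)141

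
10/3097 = 10/3097 = 0.00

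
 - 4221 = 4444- 8665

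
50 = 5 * 10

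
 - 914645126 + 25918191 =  - 888726935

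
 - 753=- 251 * 3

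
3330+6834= 10164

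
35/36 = 35/36 = 0.97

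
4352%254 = 34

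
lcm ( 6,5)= 30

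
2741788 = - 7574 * ( - 362 ) 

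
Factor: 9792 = 2^6*3^2*17^1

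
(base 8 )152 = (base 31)3D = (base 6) 254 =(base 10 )106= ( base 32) 3A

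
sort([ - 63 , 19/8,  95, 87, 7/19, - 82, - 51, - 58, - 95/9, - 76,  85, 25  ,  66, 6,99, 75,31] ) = [ - 82, - 76, -63, - 58 , - 51, - 95/9, 7/19, 19/8, 6,  25,31,  66,75, 85, 87,  95, 99 ] 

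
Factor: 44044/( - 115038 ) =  - 286/747  =  -2^1  *3^( - 2) * 11^1*13^1 * 83^(-1)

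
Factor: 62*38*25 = 58900 = 2^2*5^2*19^1*31^1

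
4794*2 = 9588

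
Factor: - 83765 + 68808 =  - 14957  =  - 14957^1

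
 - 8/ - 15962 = 4/7981 = 0.00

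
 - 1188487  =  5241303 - 6429790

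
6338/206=30 + 79/103 = 30.77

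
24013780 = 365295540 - 341281760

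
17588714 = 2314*7601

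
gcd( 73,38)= 1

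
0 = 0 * 82446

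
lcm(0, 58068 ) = 0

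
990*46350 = 45886500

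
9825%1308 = 669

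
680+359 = 1039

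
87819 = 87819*1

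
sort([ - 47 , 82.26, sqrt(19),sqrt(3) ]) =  [ -47 , sqrt(3 ), sqrt(19),82.26]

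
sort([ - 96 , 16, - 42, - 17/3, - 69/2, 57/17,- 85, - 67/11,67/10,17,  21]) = [ - 96, - 85 , - 42 , - 69/2, - 67/11,  -  17/3, 57/17,67/10,16,17,21 ] 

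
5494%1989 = 1516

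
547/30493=547/30493 =0.02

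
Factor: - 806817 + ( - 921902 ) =- 29^1 * 59611^1 = - 1728719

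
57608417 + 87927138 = 145535555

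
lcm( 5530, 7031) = 492170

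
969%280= 129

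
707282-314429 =392853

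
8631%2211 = 1998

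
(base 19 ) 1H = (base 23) 1D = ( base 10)36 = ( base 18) 20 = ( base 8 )44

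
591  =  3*197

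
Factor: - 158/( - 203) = 2^1*7^(-1 )*29^ (-1)*79^1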